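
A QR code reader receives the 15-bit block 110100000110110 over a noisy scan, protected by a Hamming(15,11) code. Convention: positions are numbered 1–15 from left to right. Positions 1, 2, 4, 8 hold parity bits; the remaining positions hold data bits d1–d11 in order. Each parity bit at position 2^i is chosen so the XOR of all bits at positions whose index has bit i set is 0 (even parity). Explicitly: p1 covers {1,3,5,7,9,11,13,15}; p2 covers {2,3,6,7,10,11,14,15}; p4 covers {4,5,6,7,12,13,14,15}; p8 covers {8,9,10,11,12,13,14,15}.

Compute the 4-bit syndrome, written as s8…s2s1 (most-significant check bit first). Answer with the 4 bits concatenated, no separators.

0101

s1 (pos 1,3,5,7,9,11,13,15): 1⊕0⊕0⊕0⊕0⊕1⊕1⊕0 = 1
s2 (pos 2,3,6,7,10,11,14,15): 1⊕0⊕0⊕0⊕1⊕1⊕1⊕0 = 0
s4 (pos 4,5,6,7,12,13,14,15): 1⊕0⊕0⊕0⊕0⊕1⊕1⊕0 = 1
s8 (pos 8,9,10,11,12,13,14,15): 0⊕0⊕1⊕1⊕0⊕1⊕1⊕0 = 0
Syndrome s8…s1 = 0101 → error at position 5.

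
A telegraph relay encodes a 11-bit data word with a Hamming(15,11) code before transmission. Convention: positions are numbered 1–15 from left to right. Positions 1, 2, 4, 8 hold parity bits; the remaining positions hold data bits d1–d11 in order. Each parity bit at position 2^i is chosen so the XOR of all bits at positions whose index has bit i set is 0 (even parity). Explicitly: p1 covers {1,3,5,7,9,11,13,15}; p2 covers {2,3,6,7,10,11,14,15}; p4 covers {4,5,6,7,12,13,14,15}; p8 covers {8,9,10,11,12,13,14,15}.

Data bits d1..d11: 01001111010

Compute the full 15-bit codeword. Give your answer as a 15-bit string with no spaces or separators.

Place data at non-parity positions: p1 p2 0 p4 1 0 0 p8 1 1 1 1 0 1 0
p1 (pos 1,3,5,7,9,11,13,15): XOR of data positions = 0⊕1⊕0⊕1⊕1⊕0⊕0 = 1
p2 (pos 2,3,6,7,10,11,14,15): XOR of data positions = 0⊕0⊕0⊕1⊕1⊕1⊕0 = 1
p4 (pos 4,5,6,7,12,13,14,15): XOR of data positions = 1⊕0⊕0⊕1⊕0⊕1⊕0 = 1
p8 (pos 8,9,10,11,12,13,14,15): XOR of data positions = 1⊕1⊕1⊕1⊕0⊕1⊕0 = 1
Codeword: 110110011111010

110110011111010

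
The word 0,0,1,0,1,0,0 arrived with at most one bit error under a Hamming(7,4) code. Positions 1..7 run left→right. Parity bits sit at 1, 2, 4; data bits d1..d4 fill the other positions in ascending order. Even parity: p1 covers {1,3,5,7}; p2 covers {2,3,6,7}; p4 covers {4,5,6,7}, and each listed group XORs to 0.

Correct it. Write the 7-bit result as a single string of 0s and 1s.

s1 (pos 1,3,5,7): 0⊕1⊕1⊕0 = 0
s2 (pos 2,3,6,7): 0⊕1⊕0⊕0 = 1
s4 (pos 4,5,6,7): 0⊕1⊕0⊕0 = 1
Syndrome s4…s1 = 110 → error at position 6.
Flip position 6: 0010100 → 0010110

0010110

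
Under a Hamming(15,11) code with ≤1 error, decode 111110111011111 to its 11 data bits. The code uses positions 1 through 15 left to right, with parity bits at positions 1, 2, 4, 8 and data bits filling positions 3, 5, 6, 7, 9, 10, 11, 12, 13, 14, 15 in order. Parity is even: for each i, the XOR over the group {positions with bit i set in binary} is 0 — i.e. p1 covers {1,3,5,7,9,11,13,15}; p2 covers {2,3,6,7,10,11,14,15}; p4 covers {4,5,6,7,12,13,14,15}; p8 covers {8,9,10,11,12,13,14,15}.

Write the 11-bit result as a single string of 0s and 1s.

s1 (pos 1,3,5,7,9,11,13,15): 1⊕1⊕1⊕1⊕1⊕1⊕1⊕1 = 0
s2 (pos 2,3,6,7,10,11,14,15): 1⊕1⊕0⊕1⊕0⊕1⊕1⊕1 = 0
s4 (pos 4,5,6,7,12,13,14,15): 1⊕1⊕0⊕1⊕1⊕1⊕1⊕1 = 1
s8 (pos 8,9,10,11,12,13,14,15): 1⊕1⊕0⊕1⊕1⊕1⊕1⊕1 = 1
Syndrome s8…s1 = 1100 → error at position 12.
Flip position 12: 111110111011111 → 111110111010111
Read data bits from positions 3,5,6,7,9,10,11,12,13,14,15: 11011010111

11011010111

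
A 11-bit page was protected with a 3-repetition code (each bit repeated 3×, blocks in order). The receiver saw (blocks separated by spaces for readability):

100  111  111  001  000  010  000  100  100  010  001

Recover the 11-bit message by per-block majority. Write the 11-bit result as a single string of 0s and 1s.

Block 1 (100): 1 one → 0
Block 2 (111): 3 ones → 1
Block 3 (111): 3 ones → 1
Block 4 (001): 1 one → 0
Block 5 (000): 0 ones → 0
Block 6 (010): 1 one → 0
Block 7 (000): 0 ones → 0
Block 8 (100): 1 one → 0
Block 9 (100): 1 one → 0
Block 10 (010): 1 one → 0
Block 11 (001): 1 one → 0

01100000000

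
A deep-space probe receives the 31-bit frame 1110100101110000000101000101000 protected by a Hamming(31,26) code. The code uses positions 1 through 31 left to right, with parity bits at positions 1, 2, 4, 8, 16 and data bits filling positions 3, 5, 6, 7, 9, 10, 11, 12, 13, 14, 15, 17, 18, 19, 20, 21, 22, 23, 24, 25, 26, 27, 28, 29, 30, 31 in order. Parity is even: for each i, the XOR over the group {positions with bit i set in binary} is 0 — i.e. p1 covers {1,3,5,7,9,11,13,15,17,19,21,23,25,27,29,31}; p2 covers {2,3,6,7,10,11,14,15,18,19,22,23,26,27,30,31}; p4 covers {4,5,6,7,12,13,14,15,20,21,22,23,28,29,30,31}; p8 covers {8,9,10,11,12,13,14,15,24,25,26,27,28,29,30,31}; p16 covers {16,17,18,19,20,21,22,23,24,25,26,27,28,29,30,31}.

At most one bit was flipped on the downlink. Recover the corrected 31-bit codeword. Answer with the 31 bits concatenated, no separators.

1111100101110000000101000101000

s1 (pos 1,3,5,7,9,11,13,15,17,19,21,23,25,27,29,31): 1⊕1⊕1⊕0⊕0⊕1⊕0⊕0⊕0⊕0⊕0⊕0⊕0⊕0⊕0⊕0 = 0
s2 (pos 2,3,6,7,10,11,14,15,18,19,22,23,26,27,30,31): 1⊕1⊕0⊕0⊕1⊕1⊕0⊕0⊕0⊕0⊕1⊕0⊕1⊕0⊕0⊕0 = 0
s4 (pos 4,5,6,7,12,13,14,15,20,21,22,23,28,29,30,31): 0⊕1⊕0⊕0⊕1⊕0⊕0⊕0⊕1⊕0⊕1⊕0⊕1⊕0⊕0⊕0 = 1
s8 (pos 8,9,10,11,12,13,14,15,24,25,26,27,28,29,30,31): 1⊕0⊕1⊕1⊕1⊕0⊕0⊕0⊕0⊕0⊕1⊕0⊕1⊕0⊕0⊕0 = 0
s16 (pos 16,17,18,19,20,21,22,23,24,25,26,27,28,29,30,31): 0⊕0⊕0⊕0⊕1⊕0⊕1⊕0⊕0⊕0⊕1⊕0⊕1⊕0⊕0⊕0 = 0
Syndrome s16…s1 = 00100 → error at position 4.
Flip position 4: 1110100101110000000101000101000 → 1111100101110000000101000101000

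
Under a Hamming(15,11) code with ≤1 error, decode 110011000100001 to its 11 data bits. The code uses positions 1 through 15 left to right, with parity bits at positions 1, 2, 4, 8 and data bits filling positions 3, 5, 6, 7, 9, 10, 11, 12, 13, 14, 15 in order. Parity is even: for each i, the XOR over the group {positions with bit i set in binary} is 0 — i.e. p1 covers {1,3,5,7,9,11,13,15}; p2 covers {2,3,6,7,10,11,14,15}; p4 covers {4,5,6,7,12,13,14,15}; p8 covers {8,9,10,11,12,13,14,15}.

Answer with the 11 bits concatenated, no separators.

s1 (pos 1,3,5,7,9,11,13,15): 1⊕0⊕1⊕0⊕0⊕0⊕0⊕1 = 1
s2 (pos 2,3,6,7,10,11,14,15): 1⊕0⊕1⊕0⊕1⊕0⊕0⊕1 = 0
s4 (pos 4,5,6,7,12,13,14,15): 0⊕1⊕1⊕0⊕0⊕0⊕0⊕1 = 1
s8 (pos 8,9,10,11,12,13,14,15): 0⊕0⊕1⊕0⊕0⊕0⊕0⊕1 = 0
Syndrome s8…s1 = 0101 → error at position 5.
Flip position 5: 110011000100001 → 110001000100001
Read data bits from positions 3,5,6,7,9,10,11,12,13,14,15: 00100100001

00100100001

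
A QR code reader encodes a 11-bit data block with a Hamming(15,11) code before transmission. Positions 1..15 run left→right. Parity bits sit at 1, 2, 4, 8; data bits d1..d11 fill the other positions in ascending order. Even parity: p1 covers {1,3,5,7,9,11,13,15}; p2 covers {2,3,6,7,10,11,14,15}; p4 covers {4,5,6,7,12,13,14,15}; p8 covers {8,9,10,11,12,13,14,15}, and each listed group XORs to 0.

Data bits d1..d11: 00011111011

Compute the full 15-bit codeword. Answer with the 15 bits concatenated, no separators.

Place data at non-parity positions: p1 p2 0 p4 0 0 1 p8 1 1 1 1 0 1 1
p1 (pos 1,3,5,7,9,11,13,15): XOR of data positions = 0⊕0⊕1⊕1⊕1⊕0⊕1 = 0
p2 (pos 2,3,6,7,10,11,14,15): XOR of data positions = 0⊕0⊕1⊕1⊕1⊕1⊕1 = 1
p4 (pos 4,5,6,7,12,13,14,15): XOR of data positions = 0⊕0⊕1⊕1⊕0⊕1⊕1 = 0
p8 (pos 8,9,10,11,12,13,14,15): XOR of data positions = 1⊕1⊕1⊕1⊕0⊕1⊕1 = 0
Codeword: 010000101111011

010000101111011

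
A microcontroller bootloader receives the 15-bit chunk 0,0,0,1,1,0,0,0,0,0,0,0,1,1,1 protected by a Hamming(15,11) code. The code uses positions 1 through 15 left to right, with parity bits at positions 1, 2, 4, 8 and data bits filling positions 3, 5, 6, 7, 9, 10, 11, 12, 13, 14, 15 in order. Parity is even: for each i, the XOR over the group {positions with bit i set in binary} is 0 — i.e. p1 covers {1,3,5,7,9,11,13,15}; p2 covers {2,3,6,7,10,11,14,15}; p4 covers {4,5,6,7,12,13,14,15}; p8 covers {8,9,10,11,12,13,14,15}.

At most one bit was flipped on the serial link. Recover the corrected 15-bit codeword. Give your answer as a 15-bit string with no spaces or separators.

000110000000011

s1 (pos 1,3,5,7,9,11,13,15): 0⊕0⊕1⊕0⊕0⊕0⊕1⊕1 = 1
s2 (pos 2,3,6,7,10,11,14,15): 0⊕0⊕0⊕0⊕0⊕0⊕1⊕1 = 0
s4 (pos 4,5,6,7,12,13,14,15): 1⊕1⊕0⊕0⊕0⊕1⊕1⊕1 = 1
s8 (pos 8,9,10,11,12,13,14,15): 0⊕0⊕0⊕0⊕0⊕1⊕1⊕1 = 1
Syndrome s8…s1 = 1101 → error at position 13.
Flip position 13: 000110000000111 → 000110000000011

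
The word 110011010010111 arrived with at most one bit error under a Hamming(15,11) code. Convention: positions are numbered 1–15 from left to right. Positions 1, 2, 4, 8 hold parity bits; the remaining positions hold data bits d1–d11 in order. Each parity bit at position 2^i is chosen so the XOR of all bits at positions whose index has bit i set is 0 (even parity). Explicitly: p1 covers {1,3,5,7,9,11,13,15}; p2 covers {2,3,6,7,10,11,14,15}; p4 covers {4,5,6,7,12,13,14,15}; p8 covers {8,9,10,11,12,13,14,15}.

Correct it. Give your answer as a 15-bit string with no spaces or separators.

s1 (pos 1,3,5,7,9,11,13,15): 1⊕0⊕1⊕0⊕0⊕1⊕1⊕1 = 1
s2 (pos 2,3,6,7,10,11,14,15): 1⊕0⊕1⊕0⊕0⊕1⊕1⊕1 = 1
s4 (pos 4,5,6,7,12,13,14,15): 0⊕1⊕1⊕0⊕0⊕1⊕1⊕1 = 1
s8 (pos 8,9,10,11,12,13,14,15): 1⊕0⊕0⊕1⊕0⊕1⊕1⊕1 = 1
Syndrome s8…s1 = 1111 → error at position 15.
Flip position 15: 110011010010111 → 110011010010110

110011010010110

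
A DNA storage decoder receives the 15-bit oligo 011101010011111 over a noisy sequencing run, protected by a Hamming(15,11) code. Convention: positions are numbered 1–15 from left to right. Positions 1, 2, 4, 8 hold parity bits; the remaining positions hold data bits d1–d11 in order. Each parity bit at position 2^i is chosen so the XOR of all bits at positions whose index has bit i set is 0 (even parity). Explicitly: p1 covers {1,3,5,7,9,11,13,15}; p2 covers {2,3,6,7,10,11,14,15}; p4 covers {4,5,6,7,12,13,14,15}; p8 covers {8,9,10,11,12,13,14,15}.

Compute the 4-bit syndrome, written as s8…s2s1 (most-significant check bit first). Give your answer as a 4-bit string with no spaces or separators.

s1 (pos 1,3,5,7,9,11,13,15): 0⊕1⊕0⊕0⊕0⊕1⊕1⊕1 = 0
s2 (pos 2,3,6,7,10,11,14,15): 1⊕1⊕1⊕0⊕0⊕1⊕1⊕1 = 0
s4 (pos 4,5,6,7,12,13,14,15): 1⊕0⊕1⊕0⊕1⊕1⊕1⊕1 = 0
s8 (pos 8,9,10,11,12,13,14,15): 1⊕0⊕0⊕1⊕1⊕1⊕1⊕1 = 0
Syndrome s8…s1 = 0000 → no error.

0000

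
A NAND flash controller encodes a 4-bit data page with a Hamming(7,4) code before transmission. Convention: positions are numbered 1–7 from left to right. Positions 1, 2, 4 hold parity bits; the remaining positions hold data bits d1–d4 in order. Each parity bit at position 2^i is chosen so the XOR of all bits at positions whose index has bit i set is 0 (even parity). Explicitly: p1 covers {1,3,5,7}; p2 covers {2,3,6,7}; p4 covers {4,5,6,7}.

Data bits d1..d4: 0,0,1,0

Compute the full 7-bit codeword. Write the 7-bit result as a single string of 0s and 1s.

0101010

Place data at non-parity positions: p1 p2 0 p4 0 1 0
p1 (pos 1,3,5,7): XOR of data positions = 0⊕0⊕0 = 0
p2 (pos 2,3,6,7): XOR of data positions = 0⊕1⊕0 = 1
p4 (pos 4,5,6,7): XOR of data positions = 0⊕1⊕0 = 1
Codeword: 0101010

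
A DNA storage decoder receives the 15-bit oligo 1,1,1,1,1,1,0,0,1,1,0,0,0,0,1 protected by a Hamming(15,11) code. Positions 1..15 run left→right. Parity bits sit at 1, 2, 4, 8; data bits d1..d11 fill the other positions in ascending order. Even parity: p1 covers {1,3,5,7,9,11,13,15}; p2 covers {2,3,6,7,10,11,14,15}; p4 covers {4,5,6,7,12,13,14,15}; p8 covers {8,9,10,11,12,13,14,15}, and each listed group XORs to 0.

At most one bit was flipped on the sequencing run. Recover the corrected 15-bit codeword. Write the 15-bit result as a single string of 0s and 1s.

s1 (pos 1,3,5,7,9,11,13,15): 1⊕1⊕1⊕0⊕1⊕0⊕0⊕1 = 1
s2 (pos 2,3,6,7,10,11,14,15): 1⊕1⊕1⊕0⊕1⊕0⊕0⊕1 = 1
s4 (pos 4,5,6,7,12,13,14,15): 1⊕1⊕1⊕0⊕0⊕0⊕0⊕1 = 0
s8 (pos 8,9,10,11,12,13,14,15): 0⊕1⊕1⊕0⊕0⊕0⊕0⊕1 = 1
Syndrome s8…s1 = 1011 → error at position 11.
Flip position 11: 111111001100001 → 111111001110001

111111001110001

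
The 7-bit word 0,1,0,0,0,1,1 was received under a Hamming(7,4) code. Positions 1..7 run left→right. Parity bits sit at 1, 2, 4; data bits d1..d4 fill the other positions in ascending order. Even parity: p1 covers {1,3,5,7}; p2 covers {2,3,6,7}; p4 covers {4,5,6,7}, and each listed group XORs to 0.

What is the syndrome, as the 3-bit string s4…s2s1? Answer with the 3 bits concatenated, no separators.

011

s1 (pos 1,3,5,7): 0⊕0⊕0⊕1 = 1
s2 (pos 2,3,6,7): 1⊕0⊕1⊕1 = 1
s4 (pos 4,5,6,7): 0⊕0⊕1⊕1 = 0
Syndrome s4…s1 = 011 → error at position 3.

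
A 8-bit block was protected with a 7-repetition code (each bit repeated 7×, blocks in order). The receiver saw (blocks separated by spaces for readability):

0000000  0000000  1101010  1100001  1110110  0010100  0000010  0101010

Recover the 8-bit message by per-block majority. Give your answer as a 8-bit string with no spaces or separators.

Block 1 (0000000): 0 ones → 0
Block 2 (0000000): 0 ones → 0
Block 3 (1101010): 4 ones → 1
Block 4 (1100001): 3 ones → 0
Block 5 (1110110): 5 ones → 1
Block 6 (0010100): 2 ones → 0
Block 7 (0000010): 1 one → 0
Block 8 (0101010): 3 ones → 0

00101000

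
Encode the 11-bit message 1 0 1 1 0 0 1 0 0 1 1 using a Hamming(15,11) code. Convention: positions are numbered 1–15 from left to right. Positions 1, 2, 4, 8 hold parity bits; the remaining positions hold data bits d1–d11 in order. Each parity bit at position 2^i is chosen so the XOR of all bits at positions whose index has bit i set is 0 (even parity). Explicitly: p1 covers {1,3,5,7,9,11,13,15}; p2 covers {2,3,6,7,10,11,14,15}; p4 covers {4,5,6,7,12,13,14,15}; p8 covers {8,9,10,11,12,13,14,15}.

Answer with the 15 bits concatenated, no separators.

001001110010011

Place data at non-parity positions: p1 p2 1 p4 0 1 1 p8 0 0 1 0 0 1 1
p1 (pos 1,3,5,7,9,11,13,15): XOR of data positions = 1⊕0⊕1⊕0⊕1⊕0⊕1 = 0
p2 (pos 2,3,6,7,10,11,14,15): XOR of data positions = 1⊕1⊕1⊕0⊕1⊕1⊕1 = 0
p4 (pos 4,5,6,7,12,13,14,15): XOR of data positions = 0⊕1⊕1⊕0⊕0⊕1⊕1 = 0
p8 (pos 8,9,10,11,12,13,14,15): XOR of data positions = 0⊕0⊕1⊕0⊕0⊕1⊕1 = 1
Codeword: 001001110010011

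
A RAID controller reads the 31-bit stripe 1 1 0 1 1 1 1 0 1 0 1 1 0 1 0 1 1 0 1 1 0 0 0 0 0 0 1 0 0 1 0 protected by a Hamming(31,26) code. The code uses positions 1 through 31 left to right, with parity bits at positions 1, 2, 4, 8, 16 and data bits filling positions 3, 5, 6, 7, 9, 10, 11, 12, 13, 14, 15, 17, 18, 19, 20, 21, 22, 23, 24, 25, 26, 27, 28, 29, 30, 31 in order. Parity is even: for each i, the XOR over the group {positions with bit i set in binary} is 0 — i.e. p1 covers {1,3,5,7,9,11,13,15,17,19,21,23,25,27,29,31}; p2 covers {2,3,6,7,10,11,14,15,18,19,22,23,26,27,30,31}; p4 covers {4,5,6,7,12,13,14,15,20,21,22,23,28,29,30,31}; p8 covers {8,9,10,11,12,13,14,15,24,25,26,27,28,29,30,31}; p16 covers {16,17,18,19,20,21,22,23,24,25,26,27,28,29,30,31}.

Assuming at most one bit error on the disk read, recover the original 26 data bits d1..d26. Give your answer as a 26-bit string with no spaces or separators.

01111011010101100000010010

s1 (pos 1,3,5,7,9,11,13,15,17,19,21,23,25,27,29,31): 1⊕0⊕1⊕1⊕1⊕1⊕0⊕0⊕1⊕1⊕0⊕0⊕0⊕1⊕0⊕0 = 0
s2 (pos 2,3,6,7,10,11,14,15,18,19,22,23,26,27,30,31): 1⊕0⊕1⊕1⊕0⊕1⊕1⊕0⊕0⊕1⊕0⊕0⊕0⊕1⊕1⊕0 = 0
s4 (pos 4,5,6,7,12,13,14,15,20,21,22,23,28,29,30,31): 1⊕1⊕1⊕1⊕1⊕0⊕1⊕0⊕1⊕0⊕0⊕0⊕0⊕0⊕1⊕0 = 0
s8 (pos 8,9,10,11,12,13,14,15,24,25,26,27,28,29,30,31): 0⊕1⊕0⊕1⊕1⊕0⊕1⊕0⊕0⊕0⊕0⊕1⊕0⊕0⊕1⊕0 = 0
s16 (pos 16,17,18,19,20,21,22,23,24,25,26,27,28,29,30,31): 1⊕1⊕0⊕1⊕1⊕0⊕0⊕0⊕0⊕0⊕0⊕1⊕0⊕0⊕1⊕0 = 0
Syndrome s16…s1 = 00000 → no error.
Read data bits from positions 3,5,6,7,9,10,11,12,13,14,15,17,18,19,20,21,22,23,24,25,26,27,28,29,30,31: 01111011010101100000010010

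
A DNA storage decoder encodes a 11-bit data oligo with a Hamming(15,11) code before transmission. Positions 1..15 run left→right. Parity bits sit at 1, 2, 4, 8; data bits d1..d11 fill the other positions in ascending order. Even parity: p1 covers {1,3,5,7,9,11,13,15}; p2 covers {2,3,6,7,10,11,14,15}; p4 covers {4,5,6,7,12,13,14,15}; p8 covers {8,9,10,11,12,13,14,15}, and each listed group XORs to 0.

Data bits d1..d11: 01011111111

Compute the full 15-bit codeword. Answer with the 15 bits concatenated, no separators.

Place data at non-parity positions: p1 p2 0 p4 1 0 1 p8 1 1 1 1 1 1 1
p1 (pos 1,3,5,7,9,11,13,15): XOR of data positions = 0⊕1⊕1⊕1⊕1⊕1⊕1 = 0
p2 (pos 2,3,6,7,10,11,14,15): XOR of data positions = 0⊕0⊕1⊕1⊕1⊕1⊕1 = 1
p4 (pos 4,5,6,7,12,13,14,15): XOR of data positions = 1⊕0⊕1⊕1⊕1⊕1⊕1 = 0
p8 (pos 8,9,10,11,12,13,14,15): XOR of data positions = 1⊕1⊕1⊕1⊕1⊕1⊕1 = 1
Codeword: 010010111111111

010010111111111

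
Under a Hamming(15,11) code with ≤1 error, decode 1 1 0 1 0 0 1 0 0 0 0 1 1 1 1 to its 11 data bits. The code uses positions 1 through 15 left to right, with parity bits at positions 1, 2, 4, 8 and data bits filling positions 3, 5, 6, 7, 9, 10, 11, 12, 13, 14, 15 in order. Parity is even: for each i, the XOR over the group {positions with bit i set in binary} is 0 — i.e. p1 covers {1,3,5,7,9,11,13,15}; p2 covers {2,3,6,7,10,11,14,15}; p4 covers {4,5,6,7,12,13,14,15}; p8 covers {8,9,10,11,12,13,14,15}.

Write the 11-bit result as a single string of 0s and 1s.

00010001111

s1 (pos 1,3,5,7,9,11,13,15): 1⊕0⊕0⊕1⊕0⊕0⊕1⊕1 = 0
s2 (pos 2,3,6,7,10,11,14,15): 1⊕0⊕0⊕1⊕0⊕0⊕1⊕1 = 0
s4 (pos 4,5,6,7,12,13,14,15): 1⊕0⊕0⊕1⊕1⊕1⊕1⊕1 = 0
s8 (pos 8,9,10,11,12,13,14,15): 0⊕0⊕0⊕0⊕1⊕1⊕1⊕1 = 0
Syndrome s8…s1 = 0000 → no error.
Read data bits from positions 3,5,6,7,9,10,11,12,13,14,15: 00010001111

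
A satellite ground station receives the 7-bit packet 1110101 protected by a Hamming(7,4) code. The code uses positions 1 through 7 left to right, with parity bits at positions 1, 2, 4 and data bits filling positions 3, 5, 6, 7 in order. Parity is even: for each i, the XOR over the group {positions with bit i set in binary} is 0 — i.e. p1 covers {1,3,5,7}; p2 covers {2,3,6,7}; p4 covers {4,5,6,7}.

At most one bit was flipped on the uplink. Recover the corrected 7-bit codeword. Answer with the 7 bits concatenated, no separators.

s1 (pos 1,3,5,7): 1⊕1⊕1⊕1 = 0
s2 (pos 2,3,6,7): 1⊕1⊕0⊕1 = 1
s4 (pos 4,5,6,7): 0⊕1⊕0⊕1 = 0
Syndrome s4…s1 = 010 → error at position 2.
Flip position 2: 1110101 → 1010101

1010101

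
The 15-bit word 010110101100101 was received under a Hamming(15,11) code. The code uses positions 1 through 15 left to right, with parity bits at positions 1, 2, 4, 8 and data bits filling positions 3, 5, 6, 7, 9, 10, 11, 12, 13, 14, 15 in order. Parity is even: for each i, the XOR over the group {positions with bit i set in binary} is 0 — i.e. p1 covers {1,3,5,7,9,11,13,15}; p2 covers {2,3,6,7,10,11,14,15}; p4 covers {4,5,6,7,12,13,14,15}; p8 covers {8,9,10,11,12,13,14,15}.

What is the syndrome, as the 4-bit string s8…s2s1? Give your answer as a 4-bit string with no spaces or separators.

s1 (pos 1,3,5,7,9,11,13,15): 0⊕0⊕1⊕1⊕1⊕0⊕1⊕1 = 1
s2 (pos 2,3,6,7,10,11,14,15): 1⊕0⊕0⊕1⊕1⊕0⊕0⊕1 = 0
s4 (pos 4,5,6,7,12,13,14,15): 1⊕1⊕0⊕1⊕0⊕1⊕0⊕1 = 1
s8 (pos 8,9,10,11,12,13,14,15): 0⊕1⊕1⊕0⊕0⊕1⊕0⊕1 = 0
Syndrome s8…s1 = 0101 → error at position 5.

0101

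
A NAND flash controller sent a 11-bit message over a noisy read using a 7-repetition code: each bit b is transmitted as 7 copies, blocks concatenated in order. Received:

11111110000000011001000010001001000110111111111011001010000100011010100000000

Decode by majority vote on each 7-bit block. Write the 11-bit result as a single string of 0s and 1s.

Block 1 (1111111): 7 ones → 1
Block 2 (0000000): 0 ones → 0
Block 3 (0110010): 3 ones → 0
Block 4 (0001000): 1 one → 0
Block 5 (1001000): 2 ones → 0
Block 6 (1101111): 6 ones → 1
Block 7 (1111101): 6 ones → 1
Block 8 (1001010): 3 ones → 0
Block 9 (0001000): 1 one → 0
Block 10 (1101010): 4 ones → 1
Block 11 (0000000): 0 ones → 0

10000110010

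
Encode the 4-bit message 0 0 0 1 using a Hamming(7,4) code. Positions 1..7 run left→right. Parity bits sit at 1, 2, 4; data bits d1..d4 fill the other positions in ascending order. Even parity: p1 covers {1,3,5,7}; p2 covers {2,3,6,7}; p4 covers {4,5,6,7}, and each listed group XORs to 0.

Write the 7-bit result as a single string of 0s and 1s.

Place data at non-parity positions: p1 p2 0 p4 0 0 1
p1 (pos 1,3,5,7): XOR of data positions = 0⊕0⊕1 = 1
p2 (pos 2,3,6,7): XOR of data positions = 0⊕0⊕1 = 1
p4 (pos 4,5,6,7): XOR of data positions = 0⊕0⊕1 = 1
Codeword: 1101001

1101001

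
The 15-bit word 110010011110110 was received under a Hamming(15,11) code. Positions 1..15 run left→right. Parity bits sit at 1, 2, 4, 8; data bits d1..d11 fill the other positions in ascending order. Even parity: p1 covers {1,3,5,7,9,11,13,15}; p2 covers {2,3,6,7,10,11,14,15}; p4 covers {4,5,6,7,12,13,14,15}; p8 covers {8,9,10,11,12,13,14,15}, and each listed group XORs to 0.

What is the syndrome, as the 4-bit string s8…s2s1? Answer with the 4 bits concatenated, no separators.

0101

s1 (pos 1,3,5,7,9,11,13,15): 1⊕0⊕1⊕0⊕1⊕1⊕1⊕0 = 1
s2 (pos 2,3,6,7,10,11,14,15): 1⊕0⊕0⊕0⊕1⊕1⊕1⊕0 = 0
s4 (pos 4,5,6,7,12,13,14,15): 0⊕1⊕0⊕0⊕0⊕1⊕1⊕0 = 1
s8 (pos 8,9,10,11,12,13,14,15): 1⊕1⊕1⊕1⊕0⊕1⊕1⊕0 = 0
Syndrome s8…s1 = 0101 → error at position 5.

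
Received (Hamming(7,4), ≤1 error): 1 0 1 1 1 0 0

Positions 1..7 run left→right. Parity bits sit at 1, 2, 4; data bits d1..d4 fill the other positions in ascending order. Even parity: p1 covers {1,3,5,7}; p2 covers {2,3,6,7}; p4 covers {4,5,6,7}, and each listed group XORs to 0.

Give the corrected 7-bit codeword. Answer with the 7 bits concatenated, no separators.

1001100

s1 (pos 1,3,5,7): 1⊕1⊕1⊕0 = 1
s2 (pos 2,3,6,7): 0⊕1⊕0⊕0 = 1
s4 (pos 4,5,6,7): 1⊕1⊕0⊕0 = 0
Syndrome s4…s1 = 011 → error at position 3.
Flip position 3: 1011100 → 1001100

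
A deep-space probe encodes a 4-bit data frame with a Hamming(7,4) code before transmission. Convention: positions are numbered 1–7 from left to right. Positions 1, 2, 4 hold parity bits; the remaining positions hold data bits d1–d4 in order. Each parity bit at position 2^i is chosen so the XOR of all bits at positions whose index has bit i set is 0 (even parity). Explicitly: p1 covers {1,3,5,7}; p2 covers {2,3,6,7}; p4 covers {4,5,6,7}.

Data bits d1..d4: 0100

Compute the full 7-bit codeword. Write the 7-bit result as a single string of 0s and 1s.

Place data at non-parity positions: p1 p2 0 p4 1 0 0
p1 (pos 1,3,5,7): XOR of data positions = 0⊕1⊕0 = 1
p2 (pos 2,3,6,7): XOR of data positions = 0⊕0⊕0 = 0
p4 (pos 4,5,6,7): XOR of data positions = 1⊕0⊕0 = 1
Codeword: 1001100

1001100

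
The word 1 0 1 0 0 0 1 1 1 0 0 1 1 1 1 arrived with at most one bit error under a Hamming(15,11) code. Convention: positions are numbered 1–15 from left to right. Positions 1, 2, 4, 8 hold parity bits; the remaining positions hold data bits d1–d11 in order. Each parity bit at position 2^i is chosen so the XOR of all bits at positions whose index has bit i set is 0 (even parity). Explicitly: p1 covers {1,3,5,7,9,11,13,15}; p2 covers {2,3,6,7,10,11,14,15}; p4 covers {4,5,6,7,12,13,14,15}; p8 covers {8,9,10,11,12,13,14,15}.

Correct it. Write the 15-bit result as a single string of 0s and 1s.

s1 (pos 1,3,5,7,9,11,13,15): 1⊕1⊕0⊕1⊕1⊕0⊕1⊕1 = 0
s2 (pos 2,3,6,7,10,11,14,15): 0⊕1⊕0⊕1⊕0⊕0⊕1⊕1 = 0
s4 (pos 4,5,6,7,12,13,14,15): 0⊕0⊕0⊕1⊕1⊕1⊕1⊕1 = 1
s8 (pos 8,9,10,11,12,13,14,15): 1⊕1⊕0⊕0⊕1⊕1⊕1⊕1 = 0
Syndrome s8…s1 = 0100 → error at position 4.
Flip position 4: 101000111001111 → 101100111001111

101100111001111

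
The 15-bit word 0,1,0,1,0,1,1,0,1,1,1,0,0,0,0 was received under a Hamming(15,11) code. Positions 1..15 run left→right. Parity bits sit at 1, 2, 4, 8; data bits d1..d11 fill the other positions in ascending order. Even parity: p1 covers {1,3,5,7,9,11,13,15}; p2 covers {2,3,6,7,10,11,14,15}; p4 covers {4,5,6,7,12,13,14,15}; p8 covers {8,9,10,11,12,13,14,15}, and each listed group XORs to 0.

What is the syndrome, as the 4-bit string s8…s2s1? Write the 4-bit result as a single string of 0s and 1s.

s1 (pos 1,3,5,7,9,11,13,15): 0⊕0⊕0⊕1⊕1⊕1⊕0⊕0 = 1
s2 (pos 2,3,6,7,10,11,14,15): 1⊕0⊕1⊕1⊕1⊕1⊕0⊕0 = 1
s4 (pos 4,5,6,7,12,13,14,15): 1⊕0⊕1⊕1⊕0⊕0⊕0⊕0 = 1
s8 (pos 8,9,10,11,12,13,14,15): 0⊕1⊕1⊕1⊕0⊕0⊕0⊕0 = 1
Syndrome s8…s1 = 1111 → error at position 15.

1111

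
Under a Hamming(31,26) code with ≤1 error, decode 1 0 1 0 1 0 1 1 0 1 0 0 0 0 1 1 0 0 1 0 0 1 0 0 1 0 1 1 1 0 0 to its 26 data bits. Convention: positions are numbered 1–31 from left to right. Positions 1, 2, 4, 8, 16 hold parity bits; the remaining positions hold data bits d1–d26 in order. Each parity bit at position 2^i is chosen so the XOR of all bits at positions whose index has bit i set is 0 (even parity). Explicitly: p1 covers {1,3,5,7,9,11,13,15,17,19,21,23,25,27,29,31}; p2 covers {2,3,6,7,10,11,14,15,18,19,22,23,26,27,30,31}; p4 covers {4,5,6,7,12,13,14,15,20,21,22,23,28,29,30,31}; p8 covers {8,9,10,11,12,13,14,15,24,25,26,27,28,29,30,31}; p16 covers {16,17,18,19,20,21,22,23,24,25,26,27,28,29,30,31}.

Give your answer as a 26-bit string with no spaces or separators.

s1 (pos 1,3,5,7,9,11,13,15,17,19,21,23,25,27,29,31): 1⊕1⊕1⊕1⊕0⊕0⊕0⊕1⊕0⊕1⊕0⊕0⊕1⊕1⊕1⊕0 = 1
s2 (pos 2,3,6,7,10,11,14,15,18,19,22,23,26,27,30,31): 0⊕1⊕0⊕1⊕1⊕0⊕0⊕1⊕0⊕1⊕1⊕0⊕0⊕1⊕0⊕0 = 1
s4 (pos 4,5,6,7,12,13,14,15,20,21,22,23,28,29,30,31): 0⊕1⊕0⊕1⊕0⊕0⊕0⊕1⊕0⊕0⊕1⊕0⊕1⊕1⊕0⊕0 = 0
s8 (pos 8,9,10,11,12,13,14,15,24,25,26,27,28,29,30,31): 1⊕0⊕1⊕0⊕0⊕0⊕0⊕1⊕0⊕1⊕0⊕1⊕1⊕1⊕0⊕0 = 1
s16 (pos 16,17,18,19,20,21,22,23,24,25,26,27,28,29,30,31): 1⊕0⊕0⊕1⊕0⊕0⊕1⊕0⊕0⊕1⊕0⊕1⊕1⊕1⊕0⊕0 = 1
Syndrome s16…s1 = 11011 → error at position 27.
Flip position 27: 1010101101000011001001001011100 → 1010101101000011001001001001100
Read data bits from positions 3,5,6,7,9,10,11,12,13,14,15,17,18,19,20,21,22,23,24,25,26,27,28,29,30,31: 11010100001001001001001100

11010100001001001001001100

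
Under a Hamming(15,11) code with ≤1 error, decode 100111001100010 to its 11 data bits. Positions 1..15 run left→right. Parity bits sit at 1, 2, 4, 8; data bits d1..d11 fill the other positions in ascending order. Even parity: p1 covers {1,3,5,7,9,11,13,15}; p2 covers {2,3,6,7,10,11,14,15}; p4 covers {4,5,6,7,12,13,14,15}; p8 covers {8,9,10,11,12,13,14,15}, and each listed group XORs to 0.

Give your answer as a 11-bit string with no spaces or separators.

01101110010

s1 (pos 1,3,5,7,9,11,13,15): 1⊕0⊕1⊕0⊕1⊕0⊕0⊕0 = 1
s2 (pos 2,3,6,7,10,11,14,15): 0⊕0⊕1⊕0⊕1⊕0⊕1⊕0 = 1
s4 (pos 4,5,6,7,12,13,14,15): 1⊕1⊕1⊕0⊕0⊕0⊕1⊕0 = 0
s8 (pos 8,9,10,11,12,13,14,15): 0⊕1⊕1⊕0⊕0⊕0⊕1⊕0 = 1
Syndrome s8…s1 = 1011 → error at position 11.
Flip position 11: 100111001100010 → 100111001110010
Read data bits from positions 3,5,6,7,9,10,11,12,13,14,15: 01101110010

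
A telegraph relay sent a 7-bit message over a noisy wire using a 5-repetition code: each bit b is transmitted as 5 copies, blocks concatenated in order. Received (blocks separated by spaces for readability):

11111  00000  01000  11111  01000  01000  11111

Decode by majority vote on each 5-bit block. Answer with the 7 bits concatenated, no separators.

Block 1 (11111): 5 ones → 1
Block 2 (00000): 0 ones → 0
Block 3 (01000): 1 one → 0
Block 4 (11111): 5 ones → 1
Block 5 (01000): 1 one → 0
Block 6 (01000): 1 one → 0
Block 7 (11111): 5 ones → 1

1001001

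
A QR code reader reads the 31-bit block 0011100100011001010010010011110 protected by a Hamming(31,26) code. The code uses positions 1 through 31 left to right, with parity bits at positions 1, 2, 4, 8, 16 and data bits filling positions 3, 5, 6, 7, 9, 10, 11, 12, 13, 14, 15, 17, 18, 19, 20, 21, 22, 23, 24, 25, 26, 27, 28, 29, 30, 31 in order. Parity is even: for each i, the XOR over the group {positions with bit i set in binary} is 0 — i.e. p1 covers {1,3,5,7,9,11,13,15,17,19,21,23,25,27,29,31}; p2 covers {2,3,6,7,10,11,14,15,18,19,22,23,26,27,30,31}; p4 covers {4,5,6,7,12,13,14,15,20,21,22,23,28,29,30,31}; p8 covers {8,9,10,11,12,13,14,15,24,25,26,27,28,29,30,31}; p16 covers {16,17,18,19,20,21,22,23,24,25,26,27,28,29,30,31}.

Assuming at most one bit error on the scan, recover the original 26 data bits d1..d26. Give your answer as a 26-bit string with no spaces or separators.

11000001100010010010011110

s1 (pos 1,3,5,7,9,11,13,15,17,19,21,23,25,27,29,31): 0⊕1⊕1⊕0⊕0⊕0⊕1⊕0⊕0⊕0⊕1⊕0⊕0⊕1⊕1⊕0 = 0
s2 (pos 2,3,6,7,10,11,14,15,18,19,22,23,26,27,30,31): 0⊕1⊕0⊕0⊕0⊕0⊕0⊕0⊕1⊕0⊕0⊕0⊕0⊕1⊕1⊕0 = 0
s4 (pos 4,5,6,7,12,13,14,15,20,21,22,23,28,29,30,31): 1⊕1⊕0⊕0⊕1⊕1⊕0⊕0⊕0⊕1⊕0⊕0⊕1⊕1⊕1⊕0 = 0
s8 (pos 8,9,10,11,12,13,14,15,24,25,26,27,28,29,30,31): 1⊕0⊕0⊕0⊕1⊕1⊕0⊕0⊕1⊕0⊕0⊕1⊕1⊕1⊕1⊕0 = 0
s16 (pos 16,17,18,19,20,21,22,23,24,25,26,27,28,29,30,31): 1⊕0⊕1⊕0⊕0⊕1⊕0⊕0⊕1⊕0⊕0⊕1⊕1⊕1⊕1⊕0 = 0
Syndrome s16…s1 = 00000 → no error.
Read data bits from positions 3,5,6,7,9,10,11,12,13,14,15,17,18,19,20,21,22,23,24,25,26,27,28,29,30,31: 11000001100010010010011110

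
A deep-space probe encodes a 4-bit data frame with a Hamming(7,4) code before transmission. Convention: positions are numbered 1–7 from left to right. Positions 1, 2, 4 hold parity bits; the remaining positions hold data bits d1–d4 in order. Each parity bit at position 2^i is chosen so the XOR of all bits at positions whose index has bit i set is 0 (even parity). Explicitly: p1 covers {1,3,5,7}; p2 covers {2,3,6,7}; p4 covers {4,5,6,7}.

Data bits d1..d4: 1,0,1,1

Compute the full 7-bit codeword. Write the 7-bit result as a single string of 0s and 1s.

Place data at non-parity positions: p1 p2 1 p4 0 1 1
p1 (pos 1,3,5,7): XOR of data positions = 1⊕0⊕1 = 0
p2 (pos 2,3,6,7): XOR of data positions = 1⊕1⊕1 = 1
p4 (pos 4,5,6,7): XOR of data positions = 0⊕1⊕1 = 0
Codeword: 0110011

0110011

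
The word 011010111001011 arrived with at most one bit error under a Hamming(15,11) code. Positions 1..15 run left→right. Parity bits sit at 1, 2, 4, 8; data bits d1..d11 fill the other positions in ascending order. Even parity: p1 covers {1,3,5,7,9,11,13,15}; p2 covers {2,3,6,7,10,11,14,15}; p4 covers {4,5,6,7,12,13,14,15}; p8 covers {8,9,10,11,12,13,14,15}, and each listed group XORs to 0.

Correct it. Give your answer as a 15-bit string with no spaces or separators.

011010111001010

s1 (pos 1,3,5,7,9,11,13,15): 0⊕1⊕1⊕1⊕1⊕0⊕0⊕1 = 1
s2 (pos 2,3,6,7,10,11,14,15): 1⊕1⊕0⊕1⊕0⊕0⊕1⊕1 = 1
s4 (pos 4,5,6,7,12,13,14,15): 0⊕1⊕0⊕1⊕1⊕0⊕1⊕1 = 1
s8 (pos 8,9,10,11,12,13,14,15): 1⊕1⊕0⊕0⊕1⊕0⊕1⊕1 = 1
Syndrome s8…s1 = 1111 → error at position 15.
Flip position 15: 011010111001011 → 011010111001010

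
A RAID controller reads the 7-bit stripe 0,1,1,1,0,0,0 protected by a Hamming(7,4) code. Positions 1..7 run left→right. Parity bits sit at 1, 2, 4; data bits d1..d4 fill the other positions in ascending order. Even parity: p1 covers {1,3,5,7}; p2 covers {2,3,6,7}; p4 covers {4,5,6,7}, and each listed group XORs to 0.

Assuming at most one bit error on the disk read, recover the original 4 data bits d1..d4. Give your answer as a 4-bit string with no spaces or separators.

1100

s1 (pos 1,3,5,7): 0⊕1⊕0⊕0 = 1
s2 (pos 2,3,6,7): 1⊕1⊕0⊕0 = 0
s4 (pos 4,5,6,7): 1⊕0⊕0⊕0 = 1
Syndrome s4…s1 = 101 → error at position 5.
Flip position 5: 0111000 → 0111100
Read data bits from positions 3,5,6,7: 1100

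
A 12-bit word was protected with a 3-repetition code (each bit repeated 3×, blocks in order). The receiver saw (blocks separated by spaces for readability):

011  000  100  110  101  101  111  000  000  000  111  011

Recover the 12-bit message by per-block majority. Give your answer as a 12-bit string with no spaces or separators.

Block 1 (011): 2 ones → 1
Block 2 (000): 0 ones → 0
Block 3 (100): 1 one → 0
Block 4 (110): 2 ones → 1
Block 5 (101): 2 ones → 1
Block 6 (101): 2 ones → 1
Block 7 (111): 3 ones → 1
Block 8 (000): 0 ones → 0
Block 9 (000): 0 ones → 0
Block 10 (000): 0 ones → 0
Block 11 (111): 3 ones → 1
Block 12 (011): 2 ones → 1

100111100011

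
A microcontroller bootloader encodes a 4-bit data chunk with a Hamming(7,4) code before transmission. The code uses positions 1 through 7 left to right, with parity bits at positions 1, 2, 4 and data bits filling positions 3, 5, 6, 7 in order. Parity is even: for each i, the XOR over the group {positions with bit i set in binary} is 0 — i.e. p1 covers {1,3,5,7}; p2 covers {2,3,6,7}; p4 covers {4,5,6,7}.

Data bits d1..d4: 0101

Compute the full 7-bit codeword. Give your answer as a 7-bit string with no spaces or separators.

0100101

Place data at non-parity positions: p1 p2 0 p4 1 0 1
p1 (pos 1,3,5,7): XOR of data positions = 0⊕1⊕1 = 0
p2 (pos 2,3,6,7): XOR of data positions = 0⊕0⊕1 = 1
p4 (pos 4,5,6,7): XOR of data positions = 1⊕0⊕1 = 0
Codeword: 0100101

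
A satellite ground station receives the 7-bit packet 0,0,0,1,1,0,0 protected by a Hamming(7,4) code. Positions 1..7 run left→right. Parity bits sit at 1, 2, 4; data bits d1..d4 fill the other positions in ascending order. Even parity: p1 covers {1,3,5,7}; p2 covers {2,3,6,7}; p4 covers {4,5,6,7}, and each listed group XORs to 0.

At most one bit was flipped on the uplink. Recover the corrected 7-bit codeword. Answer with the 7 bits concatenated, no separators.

s1 (pos 1,3,5,7): 0⊕0⊕1⊕0 = 1
s2 (pos 2,3,6,7): 0⊕0⊕0⊕0 = 0
s4 (pos 4,5,6,7): 1⊕1⊕0⊕0 = 0
Syndrome s4…s1 = 001 → error at position 1.
Flip position 1: 0001100 → 1001100

1001100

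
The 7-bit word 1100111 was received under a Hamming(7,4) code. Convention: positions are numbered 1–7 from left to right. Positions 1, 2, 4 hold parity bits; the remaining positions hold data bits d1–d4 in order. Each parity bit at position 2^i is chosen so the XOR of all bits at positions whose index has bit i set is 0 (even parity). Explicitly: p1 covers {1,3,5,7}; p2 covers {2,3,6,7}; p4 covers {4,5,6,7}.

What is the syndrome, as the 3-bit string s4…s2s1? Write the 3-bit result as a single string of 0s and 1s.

111

s1 (pos 1,3,5,7): 1⊕0⊕1⊕1 = 1
s2 (pos 2,3,6,7): 1⊕0⊕1⊕1 = 1
s4 (pos 4,5,6,7): 0⊕1⊕1⊕1 = 1
Syndrome s4…s1 = 111 → error at position 7.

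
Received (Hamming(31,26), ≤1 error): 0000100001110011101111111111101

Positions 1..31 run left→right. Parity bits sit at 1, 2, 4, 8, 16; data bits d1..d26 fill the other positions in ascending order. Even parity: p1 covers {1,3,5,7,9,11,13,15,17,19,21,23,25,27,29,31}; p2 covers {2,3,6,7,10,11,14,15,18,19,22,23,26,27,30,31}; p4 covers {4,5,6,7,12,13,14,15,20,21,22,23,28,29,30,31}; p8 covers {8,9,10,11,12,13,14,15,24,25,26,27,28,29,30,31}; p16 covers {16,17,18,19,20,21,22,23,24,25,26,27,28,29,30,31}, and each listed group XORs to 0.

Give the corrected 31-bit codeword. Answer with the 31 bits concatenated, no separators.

0000100001010011101111111111101

s1 (pos 1,3,5,7,9,11,13,15,17,19,21,23,25,27,29,31): 0⊕0⊕1⊕0⊕0⊕1⊕0⊕1⊕1⊕1⊕1⊕1⊕1⊕1⊕1⊕1 = 1
s2 (pos 2,3,6,7,10,11,14,15,18,19,22,23,26,27,30,31): 0⊕0⊕0⊕0⊕1⊕1⊕0⊕1⊕0⊕1⊕1⊕1⊕1⊕1⊕0⊕1 = 1
s4 (pos 4,5,6,7,12,13,14,15,20,21,22,23,28,29,30,31): 0⊕1⊕0⊕0⊕1⊕0⊕0⊕1⊕1⊕1⊕1⊕1⊕1⊕1⊕0⊕1 = 0
s8 (pos 8,9,10,11,12,13,14,15,24,25,26,27,28,29,30,31): 0⊕0⊕1⊕1⊕1⊕0⊕0⊕1⊕1⊕1⊕1⊕1⊕1⊕1⊕0⊕1 = 1
s16 (pos 16,17,18,19,20,21,22,23,24,25,26,27,28,29,30,31): 1⊕1⊕0⊕1⊕1⊕1⊕1⊕1⊕1⊕1⊕1⊕1⊕1⊕1⊕0⊕1 = 0
Syndrome s16…s1 = 01011 → error at position 11.
Flip position 11: 0000100001110011101111111111101 → 0000100001010011101111111111101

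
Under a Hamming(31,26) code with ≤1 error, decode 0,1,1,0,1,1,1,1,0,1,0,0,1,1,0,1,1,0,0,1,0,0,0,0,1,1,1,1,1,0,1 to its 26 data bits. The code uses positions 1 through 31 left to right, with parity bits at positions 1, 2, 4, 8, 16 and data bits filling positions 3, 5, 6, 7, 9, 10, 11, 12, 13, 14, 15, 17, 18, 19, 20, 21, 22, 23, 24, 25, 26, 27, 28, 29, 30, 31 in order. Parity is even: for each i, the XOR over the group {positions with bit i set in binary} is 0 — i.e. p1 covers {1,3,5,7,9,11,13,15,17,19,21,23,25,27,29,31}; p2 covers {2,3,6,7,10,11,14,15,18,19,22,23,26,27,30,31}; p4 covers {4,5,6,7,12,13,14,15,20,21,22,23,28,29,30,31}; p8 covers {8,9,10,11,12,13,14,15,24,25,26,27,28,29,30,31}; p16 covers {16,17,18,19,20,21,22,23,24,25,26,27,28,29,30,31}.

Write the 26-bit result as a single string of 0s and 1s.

11110100110100100101111101

s1 (pos 1,3,5,7,9,11,13,15,17,19,21,23,25,27,29,31): 0⊕1⊕1⊕1⊕0⊕0⊕1⊕0⊕1⊕0⊕0⊕0⊕1⊕1⊕1⊕1 = 1
s2 (pos 2,3,6,7,10,11,14,15,18,19,22,23,26,27,30,31): 1⊕1⊕1⊕1⊕1⊕0⊕1⊕0⊕0⊕0⊕0⊕0⊕1⊕1⊕0⊕1 = 1
s4 (pos 4,5,6,7,12,13,14,15,20,21,22,23,28,29,30,31): 0⊕1⊕1⊕1⊕0⊕1⊕1⊕0⊕1⊕0⊕0⊕0⊕1⊕1⊕0⊕1 = 1
s8 (pos 8,9,10,11,12,13,14,15,24,25,26,27,28,29,30,31): 1⊕0⊕1⊕0⊕0⊕1⊕1⊕0⊕0⊕1⊕1⊕1⊕1⊕1⊕0⊕1 = 0
s16 (pos 16,17,18,19,20,21,22,23,24,25,26,27,28,29,30,31): 1⊕1⊕0⊕0⊕1⊕0⊕0⊕0⊕0⊕1⊕1⊕1⊕1⊕1⊕0⊕1 = 1
Syndrome s16…s1 = 10111 → error at position 23.
Flip position 23: 0110111101001101100100001111101 → 0110111101001101100100101111101
Read data bits from positions 3,5,6,7,9,10,11,12,13,14,15,17,18,19,20,21,22,23,24,25,26,27,28,29,30,31: 11110100110100100101111101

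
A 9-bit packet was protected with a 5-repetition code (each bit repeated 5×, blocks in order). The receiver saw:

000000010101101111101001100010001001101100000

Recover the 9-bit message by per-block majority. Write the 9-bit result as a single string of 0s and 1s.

Block 1 (00000): 0 ones → 0
Block 2 (00101): 2 ones → 0
Block 3 (01101): 3 ones → 1
Block 4 (11110): 4 ones → 1
Block 5 (10011): 3 ones → 1
Block 6 (00010): 1 one → 0
Block 7 (00100): 1 one → 0
Block 8 (11011): 4 ones → 1
Block 9 (00000): 0 ones → 0

001110010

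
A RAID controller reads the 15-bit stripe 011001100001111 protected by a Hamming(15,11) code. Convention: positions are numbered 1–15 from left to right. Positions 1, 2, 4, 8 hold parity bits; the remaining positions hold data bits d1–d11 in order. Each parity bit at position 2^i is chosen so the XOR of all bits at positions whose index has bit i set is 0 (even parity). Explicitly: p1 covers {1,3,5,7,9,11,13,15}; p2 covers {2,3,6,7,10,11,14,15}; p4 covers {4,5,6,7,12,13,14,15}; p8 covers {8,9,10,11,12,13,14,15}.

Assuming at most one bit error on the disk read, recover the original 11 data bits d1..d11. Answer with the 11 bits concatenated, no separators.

10110001111

s1 (pos 1,3,5,7,9,11,13,15): 0⊕1⊕0⊕1⊕0⊕0⊕1⊕1 = 0
s2 (pos 2,3,6,7,10,11,14,15): 1⊕1⊕1⊕1⊕0⊕0⊕1⊕1 = 0
s4 (pos 4,5,6,7,12,13,14,15): 0⊕0⊕1⊕1⊕1⊕1⊕1⊕1 = 0
s8 (pos 8,9,10,11,12,13,14,15): 0⊕0⊕0⊕0⊕1⊕1⊕1⊕1 = 0
Syndrome s8…s1 = 0000 → no error.
Read data bits from positions 3,5,6,7,9,10,11,12,13,14,15: 10110001111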